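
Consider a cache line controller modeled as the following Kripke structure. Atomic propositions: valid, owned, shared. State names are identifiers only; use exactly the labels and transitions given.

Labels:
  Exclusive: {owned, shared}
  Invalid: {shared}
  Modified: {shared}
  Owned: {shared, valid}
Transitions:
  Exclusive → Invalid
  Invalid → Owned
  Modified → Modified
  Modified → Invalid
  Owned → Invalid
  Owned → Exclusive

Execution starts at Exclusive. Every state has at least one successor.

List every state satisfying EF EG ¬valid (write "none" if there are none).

{Modified}

States satisfying EG ¬valid: {Modified}.
States satisfying EF EG ¬valid: {Modified}.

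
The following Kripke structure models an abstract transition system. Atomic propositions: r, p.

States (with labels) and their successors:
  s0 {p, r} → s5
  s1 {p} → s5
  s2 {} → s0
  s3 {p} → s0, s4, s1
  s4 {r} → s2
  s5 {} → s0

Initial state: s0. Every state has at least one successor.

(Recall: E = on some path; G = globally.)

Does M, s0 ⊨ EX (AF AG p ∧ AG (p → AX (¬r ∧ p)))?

No

States satisfying AF AG p ∧ AG (p → AX (¬r ∧ p)): ∅.
States satisfying EX (AF AG p ∧ AG (p → AX (¬r ∧ p))): ∅.
No suitable path/successor from s0 witnesses the formula.
s0 ∉ Sat(EX (AF AG p ∧ AG (p → AX (¬r ∧ p)))).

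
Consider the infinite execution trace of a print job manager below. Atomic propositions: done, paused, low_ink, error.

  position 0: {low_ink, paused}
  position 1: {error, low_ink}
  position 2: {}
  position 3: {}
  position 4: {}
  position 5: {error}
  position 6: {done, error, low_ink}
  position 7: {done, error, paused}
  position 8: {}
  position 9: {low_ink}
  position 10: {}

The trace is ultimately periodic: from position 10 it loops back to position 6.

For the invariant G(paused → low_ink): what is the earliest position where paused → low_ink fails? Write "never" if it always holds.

Check paused → low_ink at each position in order: 0 ✓, 1 ✓, 2 ✓, 3 ✓, 4 ✓, 5 ✓, 6 ✓.
At position 7 the labels are {done, error, paused}, so paused → low_ink is false there. This is the first violation.

7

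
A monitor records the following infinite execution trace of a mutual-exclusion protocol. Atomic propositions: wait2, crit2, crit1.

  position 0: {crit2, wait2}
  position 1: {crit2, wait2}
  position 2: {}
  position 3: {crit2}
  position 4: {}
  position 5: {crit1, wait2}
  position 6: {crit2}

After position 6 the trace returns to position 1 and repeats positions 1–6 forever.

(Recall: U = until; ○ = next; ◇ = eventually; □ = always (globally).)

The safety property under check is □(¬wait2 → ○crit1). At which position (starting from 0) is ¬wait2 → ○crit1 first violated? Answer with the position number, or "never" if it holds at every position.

Check ¬wait2 → ○crit1 at each position in order: 0 ✓, 1 ✓.
At position 2 the labels are {} and the next position 3 has {crit2}, so ¬wait2 → ○crit1 is false there. This is the first violation.

2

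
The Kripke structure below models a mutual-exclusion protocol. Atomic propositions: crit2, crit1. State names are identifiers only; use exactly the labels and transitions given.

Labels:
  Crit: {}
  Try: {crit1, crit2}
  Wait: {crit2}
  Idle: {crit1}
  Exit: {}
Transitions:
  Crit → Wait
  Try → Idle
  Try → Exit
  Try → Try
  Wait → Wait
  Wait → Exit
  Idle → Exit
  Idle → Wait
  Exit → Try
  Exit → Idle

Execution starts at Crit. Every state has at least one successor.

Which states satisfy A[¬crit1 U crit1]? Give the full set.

{Try, Idle, Exit}

States satisfying ¬crit1: {Crit, Wait, Exit}.
States satisfying crit1: {Try, Idle}.
States satisfying A[¬crit1 U crit1]: {Try, Idle, Exit}.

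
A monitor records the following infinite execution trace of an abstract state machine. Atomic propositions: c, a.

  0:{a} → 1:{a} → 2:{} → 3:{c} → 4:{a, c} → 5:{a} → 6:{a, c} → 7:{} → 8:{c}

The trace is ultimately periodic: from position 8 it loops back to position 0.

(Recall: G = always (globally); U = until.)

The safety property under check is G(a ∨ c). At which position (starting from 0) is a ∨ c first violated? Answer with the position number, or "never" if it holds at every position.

2

Check a ∨ c at each position in order: 0 ✓, 1 ✓.
At position 2 the labels are {}, so a ∨ c is false there. This is the first violation.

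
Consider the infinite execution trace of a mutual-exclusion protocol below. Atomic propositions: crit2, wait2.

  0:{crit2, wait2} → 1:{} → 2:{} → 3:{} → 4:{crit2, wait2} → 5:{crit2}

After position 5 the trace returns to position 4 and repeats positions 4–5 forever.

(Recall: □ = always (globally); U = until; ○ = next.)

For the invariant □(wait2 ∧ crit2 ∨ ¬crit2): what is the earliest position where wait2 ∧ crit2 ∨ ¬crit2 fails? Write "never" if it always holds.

Check wait2 ∧ crit2 ∨ ¬crit2 at each position in order: 0 ✓, 1 ✓, 2 ✓, 3 ✓, 4 ✓.
At position 5 the labels are {crit2}, so wait2 ∧ crit2 ∨ ¬crit2 is false there. This is the first violation.

5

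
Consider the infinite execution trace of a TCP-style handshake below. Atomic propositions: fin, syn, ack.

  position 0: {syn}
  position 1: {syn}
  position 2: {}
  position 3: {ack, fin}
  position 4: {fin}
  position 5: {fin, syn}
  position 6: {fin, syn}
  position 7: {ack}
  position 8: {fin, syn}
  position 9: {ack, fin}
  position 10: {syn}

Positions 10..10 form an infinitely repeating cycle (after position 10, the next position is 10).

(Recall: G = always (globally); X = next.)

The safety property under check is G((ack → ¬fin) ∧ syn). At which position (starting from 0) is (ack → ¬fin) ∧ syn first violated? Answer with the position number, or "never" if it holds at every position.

2

Check (ack → ¬fin) ∧ syn at each position in order: 0 ✓, 1 ✓.
At position 2 the labels are {}, so (ack → ¬fin) ∧ syn is false there. This is the first violation.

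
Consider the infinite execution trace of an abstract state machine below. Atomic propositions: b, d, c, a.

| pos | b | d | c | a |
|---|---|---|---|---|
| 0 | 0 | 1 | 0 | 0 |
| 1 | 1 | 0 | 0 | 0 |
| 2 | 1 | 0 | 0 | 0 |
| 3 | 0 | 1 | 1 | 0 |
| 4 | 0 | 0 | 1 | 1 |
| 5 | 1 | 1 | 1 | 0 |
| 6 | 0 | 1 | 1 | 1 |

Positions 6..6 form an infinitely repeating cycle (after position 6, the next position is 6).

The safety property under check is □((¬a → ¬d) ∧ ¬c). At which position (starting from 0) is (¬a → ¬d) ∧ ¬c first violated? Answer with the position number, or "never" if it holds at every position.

0

At position 0 the labels are {d}, so (¬a → ¬d) ∧ ¬c is false there. This is the first violation.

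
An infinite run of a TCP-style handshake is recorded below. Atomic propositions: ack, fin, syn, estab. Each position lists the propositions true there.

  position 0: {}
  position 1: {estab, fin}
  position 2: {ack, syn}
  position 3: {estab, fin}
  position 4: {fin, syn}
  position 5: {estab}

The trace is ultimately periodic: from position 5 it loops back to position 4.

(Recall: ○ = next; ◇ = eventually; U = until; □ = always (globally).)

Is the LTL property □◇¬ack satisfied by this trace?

Yes

◇¬ack holds at every position 0..5, and those are all positions ever visited, so □◇¬ack holds.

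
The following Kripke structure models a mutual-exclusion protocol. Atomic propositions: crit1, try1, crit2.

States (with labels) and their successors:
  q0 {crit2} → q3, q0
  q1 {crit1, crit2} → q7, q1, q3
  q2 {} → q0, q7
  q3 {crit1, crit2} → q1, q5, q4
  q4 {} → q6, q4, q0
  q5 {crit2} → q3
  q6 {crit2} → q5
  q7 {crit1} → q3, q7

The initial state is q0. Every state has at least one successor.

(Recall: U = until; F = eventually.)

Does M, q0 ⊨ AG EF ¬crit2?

States satisfying EF ¬crit2: {q0, q1, q2, q3, q4, q5, q6, q7}.
States satisfying AG EF ¬crit2: {q0, q1, q2, q3, q4, q5, q6, q7}.
Every state reachable from q0 satisfies EF ¬crit2.
q0 ∈ Sat(AG EF ¬crit2).

Yes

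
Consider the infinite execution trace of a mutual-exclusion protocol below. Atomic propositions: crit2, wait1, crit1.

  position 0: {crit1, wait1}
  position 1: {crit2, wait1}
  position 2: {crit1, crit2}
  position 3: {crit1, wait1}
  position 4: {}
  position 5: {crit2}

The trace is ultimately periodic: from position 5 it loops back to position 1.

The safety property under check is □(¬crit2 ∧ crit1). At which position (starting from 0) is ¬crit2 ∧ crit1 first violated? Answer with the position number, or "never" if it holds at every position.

1

Check ¬crit2 ∧ crit1 at each position in order: 0 ✓.
At position 1 the labels are {crit2, wait1}, so ¬crit2 ∧ crit1 is false there. This is the first violation.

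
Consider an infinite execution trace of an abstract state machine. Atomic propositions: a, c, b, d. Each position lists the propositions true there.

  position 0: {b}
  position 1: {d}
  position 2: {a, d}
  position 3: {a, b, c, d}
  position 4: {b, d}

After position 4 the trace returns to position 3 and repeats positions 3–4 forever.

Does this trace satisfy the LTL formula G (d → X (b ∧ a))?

d → X (b ∧ a) must hold at every position from 0 onward. It fails at position 1, so G (d → X (b ∧ a)) is false.
Positions where d holds: 1, 2, 3, 4.
Check X (b ∧ a) at each: 1→fails, 2→ok, 3→fails, 4→ok.

Does not hold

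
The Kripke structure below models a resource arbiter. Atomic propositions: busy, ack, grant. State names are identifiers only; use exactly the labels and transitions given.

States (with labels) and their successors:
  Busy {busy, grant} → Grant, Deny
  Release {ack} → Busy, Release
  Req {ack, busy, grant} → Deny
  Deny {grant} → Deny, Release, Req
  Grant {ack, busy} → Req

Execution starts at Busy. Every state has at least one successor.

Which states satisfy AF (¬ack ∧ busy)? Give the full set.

States satisfying ¬ack ∧ busy: {Busy}.
States satisfying AF (¬ack ∧ busy): {Busy}.

{Busy}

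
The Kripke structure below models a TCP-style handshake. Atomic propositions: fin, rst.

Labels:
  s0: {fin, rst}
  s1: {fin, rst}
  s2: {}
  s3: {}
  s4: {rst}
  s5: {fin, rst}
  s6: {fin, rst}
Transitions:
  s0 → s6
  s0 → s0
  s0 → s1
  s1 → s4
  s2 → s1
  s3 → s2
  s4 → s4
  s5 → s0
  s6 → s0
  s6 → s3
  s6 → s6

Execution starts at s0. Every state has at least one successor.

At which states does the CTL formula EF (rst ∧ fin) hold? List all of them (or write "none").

{s0, s1, s2, s3, s5, s6}

States satisfying rst ∧ fin: {s0, s1, s5, s6}.
States satisfying EF (rst ∧ fin): {s0, s1, s2, s3, s5, s6}.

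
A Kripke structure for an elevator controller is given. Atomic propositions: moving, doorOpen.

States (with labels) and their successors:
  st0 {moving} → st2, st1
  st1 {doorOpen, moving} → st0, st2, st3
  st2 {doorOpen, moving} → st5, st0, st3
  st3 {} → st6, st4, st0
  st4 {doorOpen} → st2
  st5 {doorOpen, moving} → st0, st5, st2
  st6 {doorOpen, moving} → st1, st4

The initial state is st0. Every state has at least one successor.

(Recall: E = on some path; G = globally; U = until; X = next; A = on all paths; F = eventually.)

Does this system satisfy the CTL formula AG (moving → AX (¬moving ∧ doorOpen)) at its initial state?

No

States satisfying moving → AX (¬moving ∧ doorOpen): {st3, st4}.
States satisfying AG (moving → AX (¬moving ∧ doorOpen)): ∅.
st0 is reachable from st0 and violates moving → AX (¬moving ∧ doorOpen), so AG fails at st0.
st0 ∉ Sat(AG (moving → AX (¬moving ∧ doorOpen))).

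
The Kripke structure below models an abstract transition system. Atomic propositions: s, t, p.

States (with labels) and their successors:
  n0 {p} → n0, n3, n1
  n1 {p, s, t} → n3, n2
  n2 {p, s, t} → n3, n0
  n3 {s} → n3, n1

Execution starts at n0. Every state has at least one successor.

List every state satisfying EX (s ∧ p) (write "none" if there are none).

States satisfying s ∧ p: {n1, n2}.
States satisfying EX (s ∧ p): {n0, n1, n3}.

{n0, n1, n3}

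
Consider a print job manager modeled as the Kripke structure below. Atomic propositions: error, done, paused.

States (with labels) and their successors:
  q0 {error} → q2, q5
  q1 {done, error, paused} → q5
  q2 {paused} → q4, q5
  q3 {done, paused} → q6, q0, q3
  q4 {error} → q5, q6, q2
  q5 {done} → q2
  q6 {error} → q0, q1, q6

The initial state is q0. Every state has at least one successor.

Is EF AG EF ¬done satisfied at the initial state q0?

States satisfying AG EF ¬done: {q0, q1, q2, q3, q4, q5, q6}.
States satisfying EF AG EF ¬done: {q0, q1, q2, q3, q4, q5, q6}.
Some path from q0 reaches a state where AG EF ¬done holds.
q0 ∈ Sat(EF AG EF ¬done).

Satisfied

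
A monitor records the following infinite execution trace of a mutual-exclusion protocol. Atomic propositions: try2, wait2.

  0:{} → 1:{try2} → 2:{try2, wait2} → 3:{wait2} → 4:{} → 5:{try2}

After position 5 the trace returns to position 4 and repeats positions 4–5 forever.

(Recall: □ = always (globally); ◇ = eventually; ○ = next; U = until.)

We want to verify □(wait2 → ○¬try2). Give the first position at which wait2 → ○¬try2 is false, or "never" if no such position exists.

wait2 → ○¬try2 holds at every position 0..5, and those are all the positions the trace ever visits, so the invariant □(wait2 → ○¬try2) is never violated.

never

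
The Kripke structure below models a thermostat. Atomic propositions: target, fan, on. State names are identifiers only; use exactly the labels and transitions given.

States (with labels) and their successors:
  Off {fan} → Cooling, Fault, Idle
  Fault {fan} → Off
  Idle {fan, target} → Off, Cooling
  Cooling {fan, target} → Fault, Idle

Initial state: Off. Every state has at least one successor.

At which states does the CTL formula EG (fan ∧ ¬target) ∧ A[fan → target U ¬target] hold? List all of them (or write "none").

States satisfying fan ∧ ¬target: {Off, Fault}.
States satisfying EG (fan ∧ ¬target): {Off, Fault}.
States satisfying fan → target: {Idle, Cooling}.
States satisfying ¬target: {Off, Fault}.
States satisfying A[fan → target U ¬target]: {Off, Fault}.
States satisfying EG (fan ∧ ¬target) ∧ A[fan → target U ¬target]: {Off, Fault}.

{Off, Fault}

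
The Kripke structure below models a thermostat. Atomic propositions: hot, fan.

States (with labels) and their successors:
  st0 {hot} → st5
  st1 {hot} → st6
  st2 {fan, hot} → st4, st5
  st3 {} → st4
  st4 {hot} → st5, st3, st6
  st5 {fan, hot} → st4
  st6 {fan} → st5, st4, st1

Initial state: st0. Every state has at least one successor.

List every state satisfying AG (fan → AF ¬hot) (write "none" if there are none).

States satisfying fan → AF ¬hot: {st0, st1, st3, st4, st6}.
States satisfying AG (fan → AF ¬hot): ∅.

none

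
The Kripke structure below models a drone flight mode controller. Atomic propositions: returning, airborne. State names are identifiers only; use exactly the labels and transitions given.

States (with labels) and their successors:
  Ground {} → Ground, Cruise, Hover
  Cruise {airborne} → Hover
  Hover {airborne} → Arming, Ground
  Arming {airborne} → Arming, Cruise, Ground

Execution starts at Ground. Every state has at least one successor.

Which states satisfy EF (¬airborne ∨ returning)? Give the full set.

{Ground, Cruise, Hover, Arming}

States satisfying ¬airborne ∨ returning: {Ground}.
States satisfying EF (¬airborne ∨ returning): {Ground, Cruise, Hover, Arming}.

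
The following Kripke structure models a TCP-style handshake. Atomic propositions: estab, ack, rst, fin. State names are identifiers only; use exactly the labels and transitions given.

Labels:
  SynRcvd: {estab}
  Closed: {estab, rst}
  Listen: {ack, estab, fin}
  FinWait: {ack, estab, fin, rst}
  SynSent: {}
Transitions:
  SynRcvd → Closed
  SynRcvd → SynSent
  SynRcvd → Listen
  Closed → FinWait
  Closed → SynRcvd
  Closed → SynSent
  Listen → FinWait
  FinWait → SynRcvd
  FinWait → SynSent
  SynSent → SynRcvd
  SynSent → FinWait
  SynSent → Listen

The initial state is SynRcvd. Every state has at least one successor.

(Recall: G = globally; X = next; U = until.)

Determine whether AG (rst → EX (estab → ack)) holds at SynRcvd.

Satisfied

States satisfying rst → EX (estab → ack): {SynRcvd, Closed, Listen, FinWait, SynSent}.
States satisfying AG (rst → EX (estab → ack)): {SynRcvd, Closed, Listen, FinWait, SynSent}.
Every state reachable from SynRcvd satisfies rst → EX (estab → ack).
SynRcvd ∈ Sat(AG (rst → EX (estab → ack))).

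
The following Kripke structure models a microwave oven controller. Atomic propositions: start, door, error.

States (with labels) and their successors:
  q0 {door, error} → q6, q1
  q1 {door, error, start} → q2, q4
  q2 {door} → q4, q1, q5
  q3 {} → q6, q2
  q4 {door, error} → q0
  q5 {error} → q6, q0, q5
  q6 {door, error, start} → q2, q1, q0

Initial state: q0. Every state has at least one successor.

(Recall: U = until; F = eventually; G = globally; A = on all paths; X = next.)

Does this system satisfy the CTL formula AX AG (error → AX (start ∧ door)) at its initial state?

States satisfying AG (error → AX (start ∧ door)): ∅.
States satisfying AX AG (error → AX (start ∧ door)): ∅.
q0 ∉ Sat(AX AG (error → AX (start ∧ door))).

Violated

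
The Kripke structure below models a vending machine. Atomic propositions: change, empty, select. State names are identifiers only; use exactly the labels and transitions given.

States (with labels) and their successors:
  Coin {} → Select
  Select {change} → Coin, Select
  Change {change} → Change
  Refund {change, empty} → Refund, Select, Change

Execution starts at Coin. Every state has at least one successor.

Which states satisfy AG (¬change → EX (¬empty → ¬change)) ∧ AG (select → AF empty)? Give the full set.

{Change}

States satisfying ¬change → EX (¬empty → ¬change): {Select, Change, Refund}.
States satisfying AG (¬change → EX (¬empty → ¬change)): {Change}.
States satisfying select → AF empty: {Coin, Select, Change, Refund}.
States satisfying AG (select → AF empty): {Coin, Select, Change, Refund}.
States satisfying AG (¬change → EX (¬empty → ¬change)) ∧ AG (select → AF empty): {Change}.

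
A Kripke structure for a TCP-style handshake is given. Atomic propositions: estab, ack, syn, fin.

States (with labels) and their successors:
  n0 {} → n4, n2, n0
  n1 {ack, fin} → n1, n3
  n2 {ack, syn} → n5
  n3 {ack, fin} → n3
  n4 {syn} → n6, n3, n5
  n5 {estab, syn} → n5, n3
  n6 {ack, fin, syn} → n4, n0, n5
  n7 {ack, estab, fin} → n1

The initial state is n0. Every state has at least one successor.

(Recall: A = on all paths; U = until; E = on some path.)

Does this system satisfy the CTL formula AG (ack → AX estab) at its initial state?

States satisfying ack → AX estab: {n0, n2, n4, n5}.
States satisfying AG (ack → AX estab): ∅.
n3 is reachable from n0 and violates ack → AX estab, so AG fails at n0.
n0 ∉ Sat(AG (ack → AX estab)).

Violated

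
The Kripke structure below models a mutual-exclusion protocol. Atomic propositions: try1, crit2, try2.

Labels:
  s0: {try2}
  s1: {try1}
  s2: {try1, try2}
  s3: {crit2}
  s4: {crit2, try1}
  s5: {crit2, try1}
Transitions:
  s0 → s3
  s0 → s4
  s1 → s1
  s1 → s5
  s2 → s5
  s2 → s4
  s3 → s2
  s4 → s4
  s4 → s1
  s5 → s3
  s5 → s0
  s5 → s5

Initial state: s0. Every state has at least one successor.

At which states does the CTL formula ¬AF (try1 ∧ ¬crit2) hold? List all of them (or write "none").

States satisfying try1 ∧ ¬crit2: {s1, s2}.
States satisfying AF (try1 ∧ ¬crit2): {s1, s2, s3}.
States satisfying ¬AF (try1 ∧ ¬crit2): {s0, s4, s5}.

{s0, s4, s5}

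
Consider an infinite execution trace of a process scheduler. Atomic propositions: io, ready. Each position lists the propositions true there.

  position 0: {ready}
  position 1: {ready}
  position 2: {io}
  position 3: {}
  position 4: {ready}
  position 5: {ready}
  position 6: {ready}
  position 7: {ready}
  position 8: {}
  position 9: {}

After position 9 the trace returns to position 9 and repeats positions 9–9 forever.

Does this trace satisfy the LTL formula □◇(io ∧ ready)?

Does not hold

◇(io ∧ ready) must hold at every position from 0 onward. It fails at position 0, so □◇(io ∧ ready) is false.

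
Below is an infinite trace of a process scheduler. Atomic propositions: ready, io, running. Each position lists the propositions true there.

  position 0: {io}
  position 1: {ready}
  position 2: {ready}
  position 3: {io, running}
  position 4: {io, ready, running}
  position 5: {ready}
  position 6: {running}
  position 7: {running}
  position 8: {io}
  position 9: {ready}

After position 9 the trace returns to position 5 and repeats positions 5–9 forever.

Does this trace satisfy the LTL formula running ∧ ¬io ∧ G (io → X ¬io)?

io → X ¬io must hold at every position from 0 onward. It fails at position 3, so G (io → X ¬io) is false.
Positions where io holds: 0, 3, 4, 8.
Check X ¬io at each: 0→ok, 3→fails, 4→ok, 8→ok.
At position 0: running ∧ ¬io is false; G (io → X ¬io) is false; so running ∧ ¬io ∧ G (io → X ¬io) is false.

Violated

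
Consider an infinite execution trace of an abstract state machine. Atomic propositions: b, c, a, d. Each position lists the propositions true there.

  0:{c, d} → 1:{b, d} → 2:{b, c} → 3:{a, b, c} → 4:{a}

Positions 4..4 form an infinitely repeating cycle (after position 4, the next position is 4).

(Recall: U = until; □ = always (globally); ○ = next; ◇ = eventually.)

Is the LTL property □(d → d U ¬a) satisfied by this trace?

Satisfied

d → d U ¬a holds at every position 0..4, and those are all positions ever visited, so □(d → d U ¬a) holds.
Positions where d holds: 0, 1.
Check d U ¬a at each: 0→ok, 1→ok.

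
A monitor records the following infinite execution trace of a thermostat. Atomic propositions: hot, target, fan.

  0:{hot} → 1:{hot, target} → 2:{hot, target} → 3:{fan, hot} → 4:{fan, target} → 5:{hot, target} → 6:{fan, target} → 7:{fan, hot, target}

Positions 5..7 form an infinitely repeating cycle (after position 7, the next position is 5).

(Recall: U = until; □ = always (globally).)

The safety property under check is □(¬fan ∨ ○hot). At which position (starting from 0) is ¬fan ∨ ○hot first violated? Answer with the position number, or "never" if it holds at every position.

3

Check ¬fan ∨ ○hot at each position in order: 0 ✓, 1 ✓, 2 ✓.
At position 3 the labels are {fan, hot} and the next position 4 has {fan, target}, so ¬fan ∨ ○hot is false there. This is the first violation.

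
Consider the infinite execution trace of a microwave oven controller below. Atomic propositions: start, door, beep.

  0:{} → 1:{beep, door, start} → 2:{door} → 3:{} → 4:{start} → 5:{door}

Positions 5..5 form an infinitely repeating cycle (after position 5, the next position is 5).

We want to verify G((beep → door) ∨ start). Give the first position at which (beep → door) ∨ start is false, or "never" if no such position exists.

(beep → door) ∨ start holds at every position 0..5, and those are all the positions the trace ever visits, so the invariant G((beep → door) ∨ start) is never violated.

never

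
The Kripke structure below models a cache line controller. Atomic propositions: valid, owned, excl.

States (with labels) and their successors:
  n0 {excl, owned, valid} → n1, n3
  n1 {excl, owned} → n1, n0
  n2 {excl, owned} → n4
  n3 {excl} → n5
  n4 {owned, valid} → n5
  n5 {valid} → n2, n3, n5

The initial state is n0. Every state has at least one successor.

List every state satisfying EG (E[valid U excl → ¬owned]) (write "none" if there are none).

{n0, n3, n4, n5}

States satisfying E[valid U excl → ¬owned]: {n0, n3, n4, n5}.
States satisfying EG (E[valid U excl → ¬owned]): {n0, n3, n4, n5}.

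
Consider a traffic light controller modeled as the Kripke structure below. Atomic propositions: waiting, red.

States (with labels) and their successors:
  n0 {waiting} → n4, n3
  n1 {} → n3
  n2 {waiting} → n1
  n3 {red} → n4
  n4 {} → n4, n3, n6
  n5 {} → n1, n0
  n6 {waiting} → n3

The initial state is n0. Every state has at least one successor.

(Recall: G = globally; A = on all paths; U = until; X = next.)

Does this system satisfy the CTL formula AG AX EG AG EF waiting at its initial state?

Yes

States satisfying AX EG AG EF waiting: {n0, n1, n2, n3, n4, n5, n6}.
States satisfying AG AX EG AG EF waiting: {n0, n1, n2, n3, n4, n5, n6}.
Every state reachable from n0 satisfies AX EG AG EF waiting.
n0 ∈ Sat(AG AX EG AG EF waiting).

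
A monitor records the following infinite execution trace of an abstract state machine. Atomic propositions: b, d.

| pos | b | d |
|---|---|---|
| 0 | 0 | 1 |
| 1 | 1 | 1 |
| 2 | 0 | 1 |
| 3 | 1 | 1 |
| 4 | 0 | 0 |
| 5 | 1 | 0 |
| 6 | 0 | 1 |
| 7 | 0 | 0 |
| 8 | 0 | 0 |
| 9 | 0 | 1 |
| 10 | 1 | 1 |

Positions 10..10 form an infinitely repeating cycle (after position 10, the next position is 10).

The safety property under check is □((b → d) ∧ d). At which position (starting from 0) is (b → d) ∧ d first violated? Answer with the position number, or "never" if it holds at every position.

Check (b → d) ∧ d at each position in order: 0 ✓, 1 ✓, 2 ✓, 3 ✓.
At position 4 the labels are {}, so (b → d) ∧ d is false there. This is the first violation.

4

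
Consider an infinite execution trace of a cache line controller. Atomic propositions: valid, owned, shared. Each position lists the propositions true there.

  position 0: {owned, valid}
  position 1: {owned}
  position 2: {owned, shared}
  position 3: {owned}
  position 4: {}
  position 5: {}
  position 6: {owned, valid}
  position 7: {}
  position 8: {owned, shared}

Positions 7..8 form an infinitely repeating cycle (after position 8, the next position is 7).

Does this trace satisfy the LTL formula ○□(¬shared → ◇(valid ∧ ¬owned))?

Does not hold

The position after 0 is 1; □(¬shared → ◇(valid ∧ ¬owned)) is false there.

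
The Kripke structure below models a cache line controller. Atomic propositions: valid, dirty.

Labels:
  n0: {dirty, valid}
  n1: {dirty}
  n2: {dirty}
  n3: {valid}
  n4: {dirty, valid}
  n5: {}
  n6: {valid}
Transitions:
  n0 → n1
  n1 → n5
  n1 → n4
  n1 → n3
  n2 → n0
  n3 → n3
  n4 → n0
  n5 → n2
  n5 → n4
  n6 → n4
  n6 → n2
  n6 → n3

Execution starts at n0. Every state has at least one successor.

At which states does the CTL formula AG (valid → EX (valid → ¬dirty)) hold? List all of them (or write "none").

States satisfying valid → EX (valid → ¬dirty): {n0, n1, n2, n3, n5, n6}.
States satisfying AG (valid → EX (valid → ¬dirty)): {n3}.

{n3}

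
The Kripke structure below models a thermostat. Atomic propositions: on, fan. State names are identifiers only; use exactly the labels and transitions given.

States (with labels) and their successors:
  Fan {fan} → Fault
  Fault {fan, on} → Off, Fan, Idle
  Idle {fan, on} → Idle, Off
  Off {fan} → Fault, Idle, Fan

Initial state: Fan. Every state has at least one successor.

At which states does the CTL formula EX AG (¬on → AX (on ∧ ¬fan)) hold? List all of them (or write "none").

States satisfying AG (¬on → AX (on ∧ ¬fan)): ∅.
States satisfying EX AG (¬on → AX (on ∧ ¬fan)): ∅.

none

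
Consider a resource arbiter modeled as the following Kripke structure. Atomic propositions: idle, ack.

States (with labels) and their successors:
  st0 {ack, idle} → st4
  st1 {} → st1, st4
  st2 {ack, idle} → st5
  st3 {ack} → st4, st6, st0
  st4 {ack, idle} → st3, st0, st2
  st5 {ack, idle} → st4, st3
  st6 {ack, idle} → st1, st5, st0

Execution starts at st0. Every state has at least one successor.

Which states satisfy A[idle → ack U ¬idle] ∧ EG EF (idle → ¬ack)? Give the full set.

{st1, st3}

States satisfying idle → ack: {st0, st1, st2, st3, st4, st5, st6}.
States satisfying ¬idle: {st1, st3}.
States satisfying A[idle → ack U ¬idle]: {st1, st3}.
States satisfying EF (idle → ¬ack): {st0, st1, st2, st3, st4, st5, st6}.
States satisfying EG EF (idle → ¬ack): {st0, st1, st2, st3, st4, st5, st6}.
States satisfying A[idle → ack U ¬idle] ∧ EG EF (idle → ¬ack): {st1, st3}.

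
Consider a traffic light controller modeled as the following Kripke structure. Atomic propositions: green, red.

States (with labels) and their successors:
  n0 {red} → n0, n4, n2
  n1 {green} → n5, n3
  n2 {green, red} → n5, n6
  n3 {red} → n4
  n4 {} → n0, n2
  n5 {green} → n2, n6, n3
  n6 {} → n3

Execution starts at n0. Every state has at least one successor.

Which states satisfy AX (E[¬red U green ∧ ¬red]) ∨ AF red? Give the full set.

States satisfying E[¬red U green ∧ ¬red]: {n1, n5}.
States satisfying AX (E[¬red U green ∧ ¬red]): ∅.
States satisfying red: {n0, n2, n3}.
States satisfying AF red: {n0, n1, n2, n3, n4, n5, n6}.
States satisfying AX (E[¬red U green ∧ ¬red]) ∨ AF red: {n0, n1, n2, n3, n4, n5, n6}.

{n0, n1, n2, n3, n4, n5, n6}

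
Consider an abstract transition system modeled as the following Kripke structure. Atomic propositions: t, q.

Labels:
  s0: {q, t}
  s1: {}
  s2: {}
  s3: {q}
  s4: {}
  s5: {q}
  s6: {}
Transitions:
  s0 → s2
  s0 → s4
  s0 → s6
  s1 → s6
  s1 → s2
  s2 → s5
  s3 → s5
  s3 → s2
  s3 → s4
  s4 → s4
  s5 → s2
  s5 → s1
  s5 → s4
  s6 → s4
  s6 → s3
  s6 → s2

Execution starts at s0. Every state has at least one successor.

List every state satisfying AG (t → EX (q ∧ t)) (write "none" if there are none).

States satisfying t → EX (q ∧ t): {s1, s2, s3, s4, s5, s6}.
States satisfying AG (t → EX (q ∧ t)): {s1, s2, s3, s4, s5, s6}.

{s1, s2, s3, s4, s5, s6}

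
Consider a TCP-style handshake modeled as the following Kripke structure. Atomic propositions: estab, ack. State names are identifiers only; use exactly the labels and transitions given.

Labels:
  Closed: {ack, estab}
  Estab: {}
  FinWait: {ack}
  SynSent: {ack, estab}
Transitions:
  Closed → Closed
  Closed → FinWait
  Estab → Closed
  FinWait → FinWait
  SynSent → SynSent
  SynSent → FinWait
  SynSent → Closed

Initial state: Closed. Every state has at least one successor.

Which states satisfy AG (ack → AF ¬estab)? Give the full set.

States satisfying ack → AF ¬estab: {Estab, FinWait}.
States satisfying AG (ack → AF ¬estab): {FinWait}.

{FinWait}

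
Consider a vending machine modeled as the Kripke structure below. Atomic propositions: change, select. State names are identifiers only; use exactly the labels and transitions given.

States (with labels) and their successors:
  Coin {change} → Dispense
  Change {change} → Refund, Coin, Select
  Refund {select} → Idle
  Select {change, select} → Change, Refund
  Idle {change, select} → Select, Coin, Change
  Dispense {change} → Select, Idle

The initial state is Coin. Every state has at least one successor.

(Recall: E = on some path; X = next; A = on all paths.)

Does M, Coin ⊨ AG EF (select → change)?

States satisfying EF (select → change): {Coin, Change, Refund, Select, Idle, Dispense}.
States satisfying AG EF (select → change): {Coin, Change, Refund, Select, Idle, Dispense}.
Every state reachable from Coin satisfies EF (select → change).
Coin ∈ Sat(AG EF (select → change)).

Yes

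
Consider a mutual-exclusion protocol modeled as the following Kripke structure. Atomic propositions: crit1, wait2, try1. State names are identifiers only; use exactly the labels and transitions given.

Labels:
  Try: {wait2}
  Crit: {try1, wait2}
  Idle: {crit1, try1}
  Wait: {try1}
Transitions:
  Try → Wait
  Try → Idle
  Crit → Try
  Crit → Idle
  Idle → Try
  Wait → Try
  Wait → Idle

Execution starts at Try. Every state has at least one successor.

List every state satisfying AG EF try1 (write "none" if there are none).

{Try, Crit, Idle, Wait}

States satisfying EF try1: {Try, Crit, Idle, Wait}.
States satisfying AG EF try1: {Try, Crit, Idle, Wait}.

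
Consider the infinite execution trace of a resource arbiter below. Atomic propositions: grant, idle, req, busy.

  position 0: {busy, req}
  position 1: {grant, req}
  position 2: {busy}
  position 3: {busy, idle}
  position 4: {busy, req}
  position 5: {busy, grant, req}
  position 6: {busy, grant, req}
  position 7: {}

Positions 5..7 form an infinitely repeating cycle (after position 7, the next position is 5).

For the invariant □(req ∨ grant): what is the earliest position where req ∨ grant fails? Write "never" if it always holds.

Check req ∨ grant at each position in order: 0 ✓, 1 ✓.
At position 2 the labels are {busy}, so req ∨ grant is false there. This is the first violation.

2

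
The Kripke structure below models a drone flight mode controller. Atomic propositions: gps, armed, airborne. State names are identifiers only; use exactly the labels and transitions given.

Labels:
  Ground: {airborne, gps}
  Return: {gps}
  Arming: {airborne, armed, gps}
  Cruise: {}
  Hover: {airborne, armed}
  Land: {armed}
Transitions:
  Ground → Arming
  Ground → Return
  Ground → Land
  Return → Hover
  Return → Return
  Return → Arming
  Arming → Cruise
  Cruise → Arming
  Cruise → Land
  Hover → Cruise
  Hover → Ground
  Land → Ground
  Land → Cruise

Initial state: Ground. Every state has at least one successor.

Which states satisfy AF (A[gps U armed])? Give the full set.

States satisfying A[gps U armed]: {Arming, Hover, Land}.
States satisfying AF (A[gps U armed]): {Arming, Cruise, Hover, Land}.

{Arming, Cruise, Hover, Land}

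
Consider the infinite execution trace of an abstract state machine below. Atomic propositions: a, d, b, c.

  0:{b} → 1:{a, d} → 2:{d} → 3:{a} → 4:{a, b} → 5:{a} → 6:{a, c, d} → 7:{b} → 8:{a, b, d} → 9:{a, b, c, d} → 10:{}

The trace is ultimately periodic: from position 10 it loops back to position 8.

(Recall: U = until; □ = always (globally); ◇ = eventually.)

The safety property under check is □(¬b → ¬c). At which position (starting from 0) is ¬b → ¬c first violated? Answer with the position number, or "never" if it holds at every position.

Check ¬b → ¬c at each position in order: 0 ✓, 1 ✓, 2 ✓, 3 ✓, 4 ✓, 5 ✓.
At position 6 the labels are {a, c, d}, so ¬b → ¬c is false there. This is the first violation.

6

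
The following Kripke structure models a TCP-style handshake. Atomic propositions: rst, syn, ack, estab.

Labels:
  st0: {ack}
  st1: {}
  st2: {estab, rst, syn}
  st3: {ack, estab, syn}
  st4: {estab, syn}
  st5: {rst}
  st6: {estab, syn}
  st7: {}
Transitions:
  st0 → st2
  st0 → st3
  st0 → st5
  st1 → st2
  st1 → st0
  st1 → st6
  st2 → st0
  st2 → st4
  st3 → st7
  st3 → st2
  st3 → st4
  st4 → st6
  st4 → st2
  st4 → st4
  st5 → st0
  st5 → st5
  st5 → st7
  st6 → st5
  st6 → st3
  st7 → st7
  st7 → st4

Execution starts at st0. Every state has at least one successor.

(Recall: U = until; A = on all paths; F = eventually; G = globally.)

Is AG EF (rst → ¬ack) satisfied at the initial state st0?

States satisfying EF (rst → ¬ack): {st0, st1, st2, st3, st4, st5, st6, st7}.
States satisfying AG EF (rst → ¬ack): {st0, st1, st2, st3, st4, st5, st6, st7}.
Every state reachable from st0 satisfies EF (rst → ¬ack).
st0 ∈ Sat(AG EF (rst → ¬ack)).

Yes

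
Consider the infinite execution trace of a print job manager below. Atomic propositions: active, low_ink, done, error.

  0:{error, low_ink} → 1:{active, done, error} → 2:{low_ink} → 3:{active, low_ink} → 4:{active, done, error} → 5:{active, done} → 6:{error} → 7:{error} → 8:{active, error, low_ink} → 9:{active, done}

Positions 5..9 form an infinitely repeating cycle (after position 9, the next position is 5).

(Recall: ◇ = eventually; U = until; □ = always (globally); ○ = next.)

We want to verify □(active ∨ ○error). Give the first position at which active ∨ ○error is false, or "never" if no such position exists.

2

Check active ∨ ○error at each position in order: 0 ✓, 1 ✓.
At position 2 the labels are {low_ink} and the next position 3 has {active, low_ink}, so active ∨ ○error is false there. This is the first violation.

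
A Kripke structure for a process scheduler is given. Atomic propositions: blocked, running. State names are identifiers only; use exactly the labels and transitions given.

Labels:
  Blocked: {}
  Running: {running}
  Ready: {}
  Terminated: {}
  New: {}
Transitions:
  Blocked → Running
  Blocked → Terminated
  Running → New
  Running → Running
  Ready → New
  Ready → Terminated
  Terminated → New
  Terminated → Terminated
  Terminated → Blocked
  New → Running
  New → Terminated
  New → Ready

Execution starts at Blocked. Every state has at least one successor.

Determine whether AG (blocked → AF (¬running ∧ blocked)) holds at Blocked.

States satisfying blocked → AF (¬running ∧ blocked): {Blocked, Running, Ready, Terminated, New}.
States satisfying AG (blocked → AF (¬running ∧ blocked)): {Blocked, Running, Ready, Terminated, New}.
Every state reachable from Blocked satisfies blocked → AF (¬running ∧ blocked).
Blocked ∈ Sat(AG (blocked → AF (¬running ∧ blocked))).

Holds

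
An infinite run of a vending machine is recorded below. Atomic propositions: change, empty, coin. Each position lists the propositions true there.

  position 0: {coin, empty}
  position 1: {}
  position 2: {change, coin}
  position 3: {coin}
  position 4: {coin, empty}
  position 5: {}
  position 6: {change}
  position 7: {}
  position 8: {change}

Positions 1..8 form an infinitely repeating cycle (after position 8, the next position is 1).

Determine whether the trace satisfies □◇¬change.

Yes

◇¬change holds at every position 0..8, and those are all positions ever visited, so □◇¬change holds.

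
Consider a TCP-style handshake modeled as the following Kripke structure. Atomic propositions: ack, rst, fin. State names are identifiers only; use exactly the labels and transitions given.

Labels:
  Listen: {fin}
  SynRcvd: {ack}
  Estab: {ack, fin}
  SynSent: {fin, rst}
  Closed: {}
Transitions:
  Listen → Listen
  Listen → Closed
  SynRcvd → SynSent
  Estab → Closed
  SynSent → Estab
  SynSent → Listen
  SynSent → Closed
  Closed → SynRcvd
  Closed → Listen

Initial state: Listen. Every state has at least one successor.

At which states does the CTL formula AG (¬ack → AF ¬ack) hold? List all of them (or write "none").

States satisfying ¬ack → AF ¬ack: {Listen, SynRcvd, Estab, SynSent, Closed}.
States satisfying AG (¬ack → AF ¬ack): {Listen, SynRcvd, Estab, SynSent, Closed}.

{Listen, SynRcvd, Estab, SynSent, Closed}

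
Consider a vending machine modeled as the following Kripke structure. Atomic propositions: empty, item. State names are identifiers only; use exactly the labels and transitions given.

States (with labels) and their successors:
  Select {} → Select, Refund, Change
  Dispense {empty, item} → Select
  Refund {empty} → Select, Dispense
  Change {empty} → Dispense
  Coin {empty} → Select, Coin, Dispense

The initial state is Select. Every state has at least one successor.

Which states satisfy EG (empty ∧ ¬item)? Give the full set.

States satisfying empty ∧ ¬item: {Refund, Change, Coin}.
States satisfying EG (empty ∧ ¬item): {Coin}.

{Coin}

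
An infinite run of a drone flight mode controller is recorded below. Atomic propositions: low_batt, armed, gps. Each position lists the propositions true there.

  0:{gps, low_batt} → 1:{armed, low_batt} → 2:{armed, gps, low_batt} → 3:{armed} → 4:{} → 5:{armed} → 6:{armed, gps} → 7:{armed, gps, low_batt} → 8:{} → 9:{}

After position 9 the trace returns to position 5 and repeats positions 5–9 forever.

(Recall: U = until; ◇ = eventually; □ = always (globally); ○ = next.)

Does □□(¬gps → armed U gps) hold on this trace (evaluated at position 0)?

□(¬gps → armed U gps) must hold at every position from 0 onward. It fails at position 0, so □□(¬gps → armed U gps) is false.

No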